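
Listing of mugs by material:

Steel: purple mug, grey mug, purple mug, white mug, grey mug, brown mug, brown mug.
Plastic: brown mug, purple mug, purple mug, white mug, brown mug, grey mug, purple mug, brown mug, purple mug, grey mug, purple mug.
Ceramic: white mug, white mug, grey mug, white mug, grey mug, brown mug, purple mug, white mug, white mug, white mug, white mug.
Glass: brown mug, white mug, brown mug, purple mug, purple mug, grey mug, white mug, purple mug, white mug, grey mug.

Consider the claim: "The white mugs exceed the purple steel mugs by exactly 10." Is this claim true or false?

There are 12 white mugs.
There are 2 purple steel mugs.
The claim requires 12 − 2 (= 10) to equal 10, which holds.

True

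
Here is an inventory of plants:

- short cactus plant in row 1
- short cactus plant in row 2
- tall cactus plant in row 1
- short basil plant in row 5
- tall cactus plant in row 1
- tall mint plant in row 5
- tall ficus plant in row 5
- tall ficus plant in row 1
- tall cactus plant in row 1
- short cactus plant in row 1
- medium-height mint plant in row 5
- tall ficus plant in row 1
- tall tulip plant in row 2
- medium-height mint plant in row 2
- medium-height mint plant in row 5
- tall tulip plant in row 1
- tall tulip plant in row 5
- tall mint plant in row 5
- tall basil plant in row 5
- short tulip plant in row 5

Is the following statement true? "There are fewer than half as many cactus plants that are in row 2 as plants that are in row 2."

cactus plants in row 2: 1.
plants in row 2: 3.
The claim requires 2 × 1 = 2 < 3, which holds.

True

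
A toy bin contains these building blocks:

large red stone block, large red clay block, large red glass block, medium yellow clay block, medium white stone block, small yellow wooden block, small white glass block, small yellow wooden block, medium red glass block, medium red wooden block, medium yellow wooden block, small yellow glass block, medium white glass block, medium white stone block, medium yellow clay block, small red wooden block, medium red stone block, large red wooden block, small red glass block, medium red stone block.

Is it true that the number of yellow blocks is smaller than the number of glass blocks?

False

|yellow blocks| = 6.
|glass blocks| = 6.
The claim requires 6 < 6, which does not hold.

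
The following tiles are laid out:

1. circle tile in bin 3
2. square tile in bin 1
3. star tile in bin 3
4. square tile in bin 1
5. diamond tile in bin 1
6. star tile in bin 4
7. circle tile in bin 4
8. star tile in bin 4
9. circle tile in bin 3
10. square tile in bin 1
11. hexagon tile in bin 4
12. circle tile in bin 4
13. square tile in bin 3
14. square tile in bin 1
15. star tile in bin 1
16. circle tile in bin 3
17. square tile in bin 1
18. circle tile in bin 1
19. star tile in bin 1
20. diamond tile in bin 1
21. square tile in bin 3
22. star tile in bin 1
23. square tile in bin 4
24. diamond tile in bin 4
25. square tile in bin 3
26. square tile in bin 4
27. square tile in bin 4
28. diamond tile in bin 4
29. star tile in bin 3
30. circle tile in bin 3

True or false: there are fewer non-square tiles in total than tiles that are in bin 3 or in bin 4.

False

There are 19 non-square tiles.
There are 19 tiles in bin 3 or in bin 4.
The claim requires 19 < 19, which does not hold.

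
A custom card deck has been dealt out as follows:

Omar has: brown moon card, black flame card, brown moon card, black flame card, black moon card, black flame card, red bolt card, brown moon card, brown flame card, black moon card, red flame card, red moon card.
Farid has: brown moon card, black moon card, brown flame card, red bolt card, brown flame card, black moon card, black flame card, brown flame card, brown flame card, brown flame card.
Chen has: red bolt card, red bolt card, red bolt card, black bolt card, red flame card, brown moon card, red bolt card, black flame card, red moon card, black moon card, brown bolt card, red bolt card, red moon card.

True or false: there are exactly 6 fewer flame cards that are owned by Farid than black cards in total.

|flame cards owned by Farid| = 6.
|black cards| = 11.
The claim requires 11 − 6 (= 5) to equal 6, which does not hold.

False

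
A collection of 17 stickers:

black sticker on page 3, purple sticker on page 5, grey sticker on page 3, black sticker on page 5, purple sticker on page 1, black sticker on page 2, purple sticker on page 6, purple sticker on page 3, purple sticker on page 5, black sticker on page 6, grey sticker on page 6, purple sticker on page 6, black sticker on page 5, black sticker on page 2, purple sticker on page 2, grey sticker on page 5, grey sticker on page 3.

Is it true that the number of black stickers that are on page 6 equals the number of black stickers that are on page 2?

|black stickers on page 6| = 1.
|black stickers on page 2| = 2.
The claim requires 1 = 2, which does not hold.

False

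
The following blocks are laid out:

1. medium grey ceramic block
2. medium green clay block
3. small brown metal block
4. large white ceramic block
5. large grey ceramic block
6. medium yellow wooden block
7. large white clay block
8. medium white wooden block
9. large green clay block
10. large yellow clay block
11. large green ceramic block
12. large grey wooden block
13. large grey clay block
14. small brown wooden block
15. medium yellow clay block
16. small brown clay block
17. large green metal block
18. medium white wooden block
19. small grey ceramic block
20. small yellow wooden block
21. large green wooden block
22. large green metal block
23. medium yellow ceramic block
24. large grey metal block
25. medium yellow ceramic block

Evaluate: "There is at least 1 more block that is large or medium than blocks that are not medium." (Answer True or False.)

|blocks that are large or medium| = 20.
|blocks that are not medium| = 17.
The claim requires 20 − 17 = 3 ≥ 1, which holds.

True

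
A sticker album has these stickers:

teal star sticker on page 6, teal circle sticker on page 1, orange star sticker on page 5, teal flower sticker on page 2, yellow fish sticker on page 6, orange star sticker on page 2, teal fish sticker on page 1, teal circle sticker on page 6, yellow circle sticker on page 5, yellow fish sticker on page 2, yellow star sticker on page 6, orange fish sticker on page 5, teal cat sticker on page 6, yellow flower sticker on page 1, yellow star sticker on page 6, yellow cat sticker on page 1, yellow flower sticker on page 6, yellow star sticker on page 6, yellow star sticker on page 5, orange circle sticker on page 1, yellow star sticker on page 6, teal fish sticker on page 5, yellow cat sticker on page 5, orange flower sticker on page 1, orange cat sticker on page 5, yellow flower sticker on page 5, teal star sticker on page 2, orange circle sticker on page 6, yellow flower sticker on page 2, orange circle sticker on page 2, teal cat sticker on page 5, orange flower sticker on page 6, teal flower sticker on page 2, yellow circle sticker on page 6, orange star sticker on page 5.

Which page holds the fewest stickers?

page 1

Counts by page: page 6→12, page 5→10, page 2→7, page 1→6.
The minimum is 6, held uniquely by page 1.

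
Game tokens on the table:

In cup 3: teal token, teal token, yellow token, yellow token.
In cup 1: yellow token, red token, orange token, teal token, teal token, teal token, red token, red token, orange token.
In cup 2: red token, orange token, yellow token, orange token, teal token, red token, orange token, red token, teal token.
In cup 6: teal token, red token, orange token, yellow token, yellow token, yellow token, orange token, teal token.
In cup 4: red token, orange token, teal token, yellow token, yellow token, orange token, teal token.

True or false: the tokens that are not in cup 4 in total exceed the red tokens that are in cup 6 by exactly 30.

False

tokens that are not in cup 4: 30.
red tokens in cup 6: 1.
The claim requires 30 − 1 (= 29) to equal 30, which does not hold.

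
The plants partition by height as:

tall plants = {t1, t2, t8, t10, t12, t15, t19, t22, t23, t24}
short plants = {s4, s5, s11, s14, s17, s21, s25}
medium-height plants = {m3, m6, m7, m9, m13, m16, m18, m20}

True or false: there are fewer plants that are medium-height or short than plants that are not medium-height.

|plants that are medium-height or short| = 15.
|plants that are not medium-height| = 17.
The claim requires 15 < 17, which holds.

True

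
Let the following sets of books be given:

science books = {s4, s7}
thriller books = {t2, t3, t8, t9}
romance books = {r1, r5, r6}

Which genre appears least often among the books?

science

Counts by genre: thriller 4, romance 3, science 2.
The minimum is 2, held uniquely by science.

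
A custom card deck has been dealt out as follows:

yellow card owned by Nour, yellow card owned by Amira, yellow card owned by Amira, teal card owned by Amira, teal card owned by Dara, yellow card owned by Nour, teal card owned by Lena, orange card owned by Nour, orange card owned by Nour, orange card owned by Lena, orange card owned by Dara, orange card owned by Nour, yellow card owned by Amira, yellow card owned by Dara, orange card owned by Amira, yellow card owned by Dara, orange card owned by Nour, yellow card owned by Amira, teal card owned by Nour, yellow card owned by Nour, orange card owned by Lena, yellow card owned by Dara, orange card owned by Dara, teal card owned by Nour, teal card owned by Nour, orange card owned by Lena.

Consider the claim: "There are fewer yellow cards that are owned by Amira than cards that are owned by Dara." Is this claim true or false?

True

yellow cards owned by Amira: 4.
cards owned by Dara: 6.
The claim requires 4 < 6, which holds.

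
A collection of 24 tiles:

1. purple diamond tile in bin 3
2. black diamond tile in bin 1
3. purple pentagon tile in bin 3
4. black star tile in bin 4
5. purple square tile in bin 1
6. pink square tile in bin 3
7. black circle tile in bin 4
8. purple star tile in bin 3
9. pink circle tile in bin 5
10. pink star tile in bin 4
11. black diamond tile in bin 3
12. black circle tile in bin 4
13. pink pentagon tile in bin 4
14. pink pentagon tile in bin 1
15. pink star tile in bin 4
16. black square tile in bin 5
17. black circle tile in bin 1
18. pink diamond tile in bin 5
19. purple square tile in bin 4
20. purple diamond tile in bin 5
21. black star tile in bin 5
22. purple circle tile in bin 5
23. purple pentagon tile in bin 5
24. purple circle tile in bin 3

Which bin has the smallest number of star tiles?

Counts by bin (restricted to star tiles): bin 4→3, bin 5→1, bin 3→1, bin 1→0.
The minimum is 0, held uniquely by bin 1.

bin 1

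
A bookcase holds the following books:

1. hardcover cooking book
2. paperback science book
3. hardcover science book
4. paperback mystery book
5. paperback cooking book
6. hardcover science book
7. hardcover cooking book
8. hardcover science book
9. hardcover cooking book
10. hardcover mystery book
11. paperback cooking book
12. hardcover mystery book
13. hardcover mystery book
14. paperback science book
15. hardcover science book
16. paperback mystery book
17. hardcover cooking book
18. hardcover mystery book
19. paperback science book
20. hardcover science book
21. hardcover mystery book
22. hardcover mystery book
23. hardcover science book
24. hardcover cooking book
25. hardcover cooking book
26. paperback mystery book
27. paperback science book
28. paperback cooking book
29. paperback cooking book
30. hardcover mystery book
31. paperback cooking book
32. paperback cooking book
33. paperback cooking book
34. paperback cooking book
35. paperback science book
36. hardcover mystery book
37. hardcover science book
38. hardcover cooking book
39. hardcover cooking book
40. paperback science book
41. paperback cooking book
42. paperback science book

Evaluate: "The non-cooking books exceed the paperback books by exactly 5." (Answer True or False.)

|non-cooking books| = 25.
|paperback books| = 19.
The claim requires 25 − 19 (= 6) to equal 5, which does not hold.

False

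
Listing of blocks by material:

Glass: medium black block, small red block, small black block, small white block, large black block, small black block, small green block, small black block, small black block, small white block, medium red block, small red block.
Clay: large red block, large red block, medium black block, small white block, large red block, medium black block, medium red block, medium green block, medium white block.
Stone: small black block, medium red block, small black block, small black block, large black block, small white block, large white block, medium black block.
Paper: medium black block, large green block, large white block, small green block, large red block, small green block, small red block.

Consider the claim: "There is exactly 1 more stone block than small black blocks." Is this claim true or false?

True

stone blocks: 8.
small black blocks: 7.
The claim requires 8 − 7 (= 1) to equal 1, which holds.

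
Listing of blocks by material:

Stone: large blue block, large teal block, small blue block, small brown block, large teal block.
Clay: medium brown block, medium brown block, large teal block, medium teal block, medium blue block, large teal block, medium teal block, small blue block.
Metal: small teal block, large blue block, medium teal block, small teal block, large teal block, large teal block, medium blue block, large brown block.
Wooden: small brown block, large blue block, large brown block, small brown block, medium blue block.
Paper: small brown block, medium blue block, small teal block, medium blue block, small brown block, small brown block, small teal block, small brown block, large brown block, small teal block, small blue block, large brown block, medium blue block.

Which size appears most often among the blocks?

small

Counts by size: small 15, large 13, medium 11.
The maximum is 15, held uniquely by small.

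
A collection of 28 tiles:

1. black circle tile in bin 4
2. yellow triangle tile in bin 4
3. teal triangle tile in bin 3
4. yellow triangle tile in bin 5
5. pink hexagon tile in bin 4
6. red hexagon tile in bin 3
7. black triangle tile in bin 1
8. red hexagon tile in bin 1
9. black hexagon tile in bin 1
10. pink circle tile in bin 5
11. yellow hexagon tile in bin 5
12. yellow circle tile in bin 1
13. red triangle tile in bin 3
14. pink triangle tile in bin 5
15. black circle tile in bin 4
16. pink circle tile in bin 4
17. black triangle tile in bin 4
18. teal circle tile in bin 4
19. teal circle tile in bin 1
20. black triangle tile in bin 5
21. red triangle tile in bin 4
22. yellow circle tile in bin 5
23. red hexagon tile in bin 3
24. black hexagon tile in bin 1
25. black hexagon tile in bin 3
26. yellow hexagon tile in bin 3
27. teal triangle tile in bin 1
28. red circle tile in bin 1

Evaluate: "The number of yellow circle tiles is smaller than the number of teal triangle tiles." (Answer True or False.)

yellow circle tiles: 2.
teal triangle tiles: 2.
The claim requires 2 < 2, which does not hold.

False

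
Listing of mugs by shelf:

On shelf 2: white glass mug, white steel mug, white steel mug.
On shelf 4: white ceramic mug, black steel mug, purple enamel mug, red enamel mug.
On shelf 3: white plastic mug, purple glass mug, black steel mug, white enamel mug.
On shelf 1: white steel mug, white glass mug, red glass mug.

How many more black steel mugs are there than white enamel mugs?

1

black steel mugs: 2.
white enamel mugs: 1.
2 − 1 = 1.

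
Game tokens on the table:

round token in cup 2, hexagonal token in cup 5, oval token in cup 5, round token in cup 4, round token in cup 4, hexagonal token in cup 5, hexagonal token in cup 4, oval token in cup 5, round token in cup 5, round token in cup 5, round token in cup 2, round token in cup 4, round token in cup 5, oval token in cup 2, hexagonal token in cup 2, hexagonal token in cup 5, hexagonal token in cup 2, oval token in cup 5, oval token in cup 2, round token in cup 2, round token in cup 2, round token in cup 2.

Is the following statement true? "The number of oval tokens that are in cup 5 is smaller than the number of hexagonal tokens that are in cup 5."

False

There are 3 oval tokens in cup 5.
There are 3 hexagonal tokens in cup 5.
The claim requires 3 < 3, which does not hold.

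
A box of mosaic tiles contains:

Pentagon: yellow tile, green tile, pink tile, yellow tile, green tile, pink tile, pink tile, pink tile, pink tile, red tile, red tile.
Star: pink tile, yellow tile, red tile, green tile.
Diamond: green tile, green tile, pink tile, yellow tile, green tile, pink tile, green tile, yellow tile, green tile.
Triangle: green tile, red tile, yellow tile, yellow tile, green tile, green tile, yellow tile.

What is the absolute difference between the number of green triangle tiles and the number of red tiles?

green triangle tiles: 3. red tiles: 4.
|3 − 4| = 4 − 3 = 1.

1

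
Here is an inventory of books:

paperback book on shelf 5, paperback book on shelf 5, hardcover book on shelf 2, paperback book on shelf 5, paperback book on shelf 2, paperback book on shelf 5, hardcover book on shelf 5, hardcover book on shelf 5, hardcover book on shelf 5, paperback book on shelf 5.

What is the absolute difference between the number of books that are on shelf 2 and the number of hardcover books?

2

books on shelf 2: 2. hardcover books: 4.
|2 − 4| = 4 − 2 = 2.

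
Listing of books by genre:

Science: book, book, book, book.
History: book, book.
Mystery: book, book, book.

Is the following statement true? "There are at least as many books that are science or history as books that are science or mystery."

books that are science or history: 6.
books that are science or mystery: 7.
The claim requires 6 ≥ 7, which does not hold.

False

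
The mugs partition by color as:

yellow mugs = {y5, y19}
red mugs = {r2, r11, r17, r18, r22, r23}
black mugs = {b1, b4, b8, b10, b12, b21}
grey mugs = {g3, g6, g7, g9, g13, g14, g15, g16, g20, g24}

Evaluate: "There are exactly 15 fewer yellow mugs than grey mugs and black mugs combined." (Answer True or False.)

False

yellow mugs: 2.
grey mugs: 10; black mugs: 6; combined: 10 + 6 = 16.
The claim requires 16 − 2 (= 14) to equal 15, which does not hold.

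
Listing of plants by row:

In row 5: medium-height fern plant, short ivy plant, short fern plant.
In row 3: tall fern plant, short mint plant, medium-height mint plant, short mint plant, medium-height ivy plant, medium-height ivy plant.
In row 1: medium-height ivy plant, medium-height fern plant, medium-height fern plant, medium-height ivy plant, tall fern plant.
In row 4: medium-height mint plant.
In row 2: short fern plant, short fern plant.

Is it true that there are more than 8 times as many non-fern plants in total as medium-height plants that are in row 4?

True

|non-fern plants| = 9.
|medium-height plants in row 4| = 1.
The claim requires 9 > 8 × 1 = 8, which holds.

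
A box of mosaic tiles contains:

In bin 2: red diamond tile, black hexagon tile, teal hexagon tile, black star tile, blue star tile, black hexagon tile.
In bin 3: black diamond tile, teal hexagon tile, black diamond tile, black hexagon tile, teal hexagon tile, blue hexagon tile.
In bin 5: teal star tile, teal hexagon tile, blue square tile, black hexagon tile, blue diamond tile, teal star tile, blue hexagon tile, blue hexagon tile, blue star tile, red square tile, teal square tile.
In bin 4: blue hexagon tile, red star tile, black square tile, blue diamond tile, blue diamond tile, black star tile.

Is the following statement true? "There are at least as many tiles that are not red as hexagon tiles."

True

tiles that are not red: 26.
hexagon tiles: 12.
The claim requires 26 ≥ 12, which holds.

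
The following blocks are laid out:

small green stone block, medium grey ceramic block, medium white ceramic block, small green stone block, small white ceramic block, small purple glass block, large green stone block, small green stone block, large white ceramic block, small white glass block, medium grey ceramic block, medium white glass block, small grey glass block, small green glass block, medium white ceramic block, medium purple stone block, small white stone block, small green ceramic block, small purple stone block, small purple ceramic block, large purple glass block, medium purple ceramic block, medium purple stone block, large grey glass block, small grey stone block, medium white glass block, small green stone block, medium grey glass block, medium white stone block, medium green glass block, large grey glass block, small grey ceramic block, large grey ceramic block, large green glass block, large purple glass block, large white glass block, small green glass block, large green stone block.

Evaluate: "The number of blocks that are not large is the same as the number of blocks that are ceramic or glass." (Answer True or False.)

False

blocks that are not large: 28.
blocks that are ceramic or glass: 26.
The claim requires 28 = 26, which does not hold.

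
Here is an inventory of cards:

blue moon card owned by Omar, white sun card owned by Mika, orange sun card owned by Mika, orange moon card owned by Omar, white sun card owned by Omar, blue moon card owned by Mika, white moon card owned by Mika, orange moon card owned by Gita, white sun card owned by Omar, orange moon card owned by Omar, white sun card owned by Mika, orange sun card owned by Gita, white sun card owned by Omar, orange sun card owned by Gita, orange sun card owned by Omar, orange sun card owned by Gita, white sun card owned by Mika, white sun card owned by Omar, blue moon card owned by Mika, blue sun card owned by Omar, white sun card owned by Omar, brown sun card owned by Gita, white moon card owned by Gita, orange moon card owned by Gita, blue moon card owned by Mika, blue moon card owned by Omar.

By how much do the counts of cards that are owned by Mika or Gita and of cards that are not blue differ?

cards owned by Mika or Gita: 15. cards that are not blue: 20.
|15 − 20| = 20 − 15 = 5.

5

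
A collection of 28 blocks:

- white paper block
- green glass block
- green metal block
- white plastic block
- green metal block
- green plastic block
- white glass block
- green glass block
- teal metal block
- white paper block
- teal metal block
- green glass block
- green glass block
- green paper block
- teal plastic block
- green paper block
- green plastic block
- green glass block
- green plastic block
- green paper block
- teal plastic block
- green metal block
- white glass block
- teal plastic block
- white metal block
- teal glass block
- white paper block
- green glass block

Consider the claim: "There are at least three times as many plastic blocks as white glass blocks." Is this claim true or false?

plastic blocks: 7.
white glass blocks: 2.
The claim requires 7 ≥ 3 × 2 = 6, which holds.

True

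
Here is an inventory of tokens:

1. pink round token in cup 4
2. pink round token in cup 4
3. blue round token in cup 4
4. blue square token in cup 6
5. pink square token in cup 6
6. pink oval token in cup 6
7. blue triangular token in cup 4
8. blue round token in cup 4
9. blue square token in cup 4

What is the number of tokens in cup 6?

3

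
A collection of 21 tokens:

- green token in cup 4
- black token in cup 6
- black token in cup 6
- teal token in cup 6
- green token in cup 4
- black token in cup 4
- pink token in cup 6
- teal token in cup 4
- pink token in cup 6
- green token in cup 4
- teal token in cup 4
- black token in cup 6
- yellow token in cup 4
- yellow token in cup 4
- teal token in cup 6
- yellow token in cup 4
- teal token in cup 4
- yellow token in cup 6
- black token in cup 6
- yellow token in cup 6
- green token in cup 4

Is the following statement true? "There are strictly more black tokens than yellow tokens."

|black tokens| = 5.
|yellow tokens| = 5.
The claim requires 5 > 5, which does not hold.

False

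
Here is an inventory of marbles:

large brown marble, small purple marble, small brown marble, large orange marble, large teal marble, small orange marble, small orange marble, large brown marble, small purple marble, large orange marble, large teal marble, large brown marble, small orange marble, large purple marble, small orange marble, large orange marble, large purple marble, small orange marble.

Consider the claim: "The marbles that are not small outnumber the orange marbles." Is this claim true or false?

|marbles that are not small| = 10.
|orange marbles| = 8.
The claim requires 10 > 8, which holds.

True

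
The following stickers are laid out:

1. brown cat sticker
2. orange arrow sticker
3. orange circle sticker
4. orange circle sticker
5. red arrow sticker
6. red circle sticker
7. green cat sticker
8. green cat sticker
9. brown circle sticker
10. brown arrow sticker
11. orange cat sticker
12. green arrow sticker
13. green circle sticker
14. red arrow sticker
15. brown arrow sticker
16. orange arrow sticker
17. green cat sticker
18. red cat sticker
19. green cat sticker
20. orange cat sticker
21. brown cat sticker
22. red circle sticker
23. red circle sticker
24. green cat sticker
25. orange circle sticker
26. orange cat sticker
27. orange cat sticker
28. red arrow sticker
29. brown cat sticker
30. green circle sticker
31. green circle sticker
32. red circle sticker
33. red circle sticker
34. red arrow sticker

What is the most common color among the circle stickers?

Counts by color (restricted to circle stickers): red 5, orange 3, green 3, brown 1.
The maximum is 5, held uniquely by red.

red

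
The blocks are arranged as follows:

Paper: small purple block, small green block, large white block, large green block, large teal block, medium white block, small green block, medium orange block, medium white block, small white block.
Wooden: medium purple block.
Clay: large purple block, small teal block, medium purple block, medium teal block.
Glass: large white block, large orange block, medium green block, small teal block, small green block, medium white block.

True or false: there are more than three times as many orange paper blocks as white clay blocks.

True

orange paper blocks: 1.
white clay blocks: 0.
The claim requires 1 > 3 × 0 = 0, which holds.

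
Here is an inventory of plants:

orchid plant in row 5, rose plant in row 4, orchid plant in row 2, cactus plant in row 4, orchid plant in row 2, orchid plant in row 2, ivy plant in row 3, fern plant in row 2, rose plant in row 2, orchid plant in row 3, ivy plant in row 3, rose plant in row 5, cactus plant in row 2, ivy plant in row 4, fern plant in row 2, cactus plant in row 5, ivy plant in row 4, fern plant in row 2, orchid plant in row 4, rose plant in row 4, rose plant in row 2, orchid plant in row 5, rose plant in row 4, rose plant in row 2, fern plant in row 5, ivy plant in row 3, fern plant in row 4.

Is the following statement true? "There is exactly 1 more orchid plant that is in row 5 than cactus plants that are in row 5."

|orchid plants in row 5| = 2.
|cactus plants in row 5| = 1.
The claim requires 2 − 1 (= 1) to equal 1, which holds.

True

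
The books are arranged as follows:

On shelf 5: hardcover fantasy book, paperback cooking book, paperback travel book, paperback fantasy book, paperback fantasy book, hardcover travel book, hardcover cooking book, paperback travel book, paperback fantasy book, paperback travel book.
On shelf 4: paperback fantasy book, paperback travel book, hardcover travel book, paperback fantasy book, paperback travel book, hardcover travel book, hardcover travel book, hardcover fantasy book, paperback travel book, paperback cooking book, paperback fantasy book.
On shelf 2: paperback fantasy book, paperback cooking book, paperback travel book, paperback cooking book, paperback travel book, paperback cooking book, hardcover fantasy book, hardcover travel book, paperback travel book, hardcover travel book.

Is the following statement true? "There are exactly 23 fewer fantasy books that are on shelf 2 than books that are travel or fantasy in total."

True

|fantasy books on shelf 2| = 2.
|books that are travel or fantasy| = 25.
The claim requires 25 − 2 (= 23) to equal 23, which holds.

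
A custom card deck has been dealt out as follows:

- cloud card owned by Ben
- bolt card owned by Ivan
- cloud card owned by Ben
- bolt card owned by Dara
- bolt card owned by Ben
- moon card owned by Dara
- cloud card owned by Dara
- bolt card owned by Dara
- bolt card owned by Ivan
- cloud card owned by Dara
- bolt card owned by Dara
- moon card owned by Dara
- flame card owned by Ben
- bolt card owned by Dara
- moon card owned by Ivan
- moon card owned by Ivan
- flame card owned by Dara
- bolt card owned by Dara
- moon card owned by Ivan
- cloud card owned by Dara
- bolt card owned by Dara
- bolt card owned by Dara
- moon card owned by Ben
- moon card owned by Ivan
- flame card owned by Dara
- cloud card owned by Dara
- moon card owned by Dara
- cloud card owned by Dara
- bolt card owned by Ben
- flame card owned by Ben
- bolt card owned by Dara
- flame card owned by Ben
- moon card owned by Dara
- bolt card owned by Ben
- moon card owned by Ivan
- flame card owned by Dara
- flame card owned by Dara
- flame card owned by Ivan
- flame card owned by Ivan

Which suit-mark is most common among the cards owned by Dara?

bolt

Counts by suit-mark (restricted to cards owned by Dara): bolt 8, cloud 5, moon 4, flame 4.
The maximum is 8, held uniquely by bolt.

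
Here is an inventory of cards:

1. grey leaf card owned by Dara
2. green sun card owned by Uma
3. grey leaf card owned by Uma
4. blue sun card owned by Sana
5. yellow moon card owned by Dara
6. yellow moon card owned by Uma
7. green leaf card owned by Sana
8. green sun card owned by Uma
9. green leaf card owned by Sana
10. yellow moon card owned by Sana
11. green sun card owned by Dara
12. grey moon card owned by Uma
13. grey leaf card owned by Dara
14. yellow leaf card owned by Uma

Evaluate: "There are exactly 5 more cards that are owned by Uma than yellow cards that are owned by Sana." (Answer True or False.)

True

Count of cards owned by Uma: 6.
Count of yellow cards owned by Sana: 1.
The claim requires 6 − 1 (= 5) to equal 5, which holds.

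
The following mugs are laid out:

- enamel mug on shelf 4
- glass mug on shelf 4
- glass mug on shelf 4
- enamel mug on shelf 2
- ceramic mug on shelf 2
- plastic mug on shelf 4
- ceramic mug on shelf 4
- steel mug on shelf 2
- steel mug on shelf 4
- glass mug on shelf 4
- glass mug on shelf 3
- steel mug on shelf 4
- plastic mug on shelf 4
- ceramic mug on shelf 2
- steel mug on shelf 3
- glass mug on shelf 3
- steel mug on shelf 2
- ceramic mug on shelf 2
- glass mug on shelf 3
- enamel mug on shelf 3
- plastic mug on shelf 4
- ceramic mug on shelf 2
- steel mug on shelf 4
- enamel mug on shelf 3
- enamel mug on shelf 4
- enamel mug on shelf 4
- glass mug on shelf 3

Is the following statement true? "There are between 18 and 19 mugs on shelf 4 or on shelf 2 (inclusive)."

False

mugs on shelf 4 or on shelf 2: 20.
The claim requires 18 ≤ 20 ≤ 19, which does not hold.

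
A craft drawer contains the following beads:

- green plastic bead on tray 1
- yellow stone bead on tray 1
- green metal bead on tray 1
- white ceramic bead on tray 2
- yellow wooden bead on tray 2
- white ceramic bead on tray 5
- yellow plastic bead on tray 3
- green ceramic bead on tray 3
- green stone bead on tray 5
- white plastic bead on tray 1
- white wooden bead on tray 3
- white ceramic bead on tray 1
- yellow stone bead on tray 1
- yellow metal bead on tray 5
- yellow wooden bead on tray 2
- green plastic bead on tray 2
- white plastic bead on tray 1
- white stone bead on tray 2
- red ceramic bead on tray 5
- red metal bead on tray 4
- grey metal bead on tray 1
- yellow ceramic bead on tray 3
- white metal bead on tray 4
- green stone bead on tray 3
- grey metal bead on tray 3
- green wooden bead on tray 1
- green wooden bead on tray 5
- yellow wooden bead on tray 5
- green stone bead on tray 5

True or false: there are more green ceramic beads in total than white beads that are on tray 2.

False

green ceramic beads: 1.
white beads on tray 2: 2.
The claim requires 1 > 2, which does not hold.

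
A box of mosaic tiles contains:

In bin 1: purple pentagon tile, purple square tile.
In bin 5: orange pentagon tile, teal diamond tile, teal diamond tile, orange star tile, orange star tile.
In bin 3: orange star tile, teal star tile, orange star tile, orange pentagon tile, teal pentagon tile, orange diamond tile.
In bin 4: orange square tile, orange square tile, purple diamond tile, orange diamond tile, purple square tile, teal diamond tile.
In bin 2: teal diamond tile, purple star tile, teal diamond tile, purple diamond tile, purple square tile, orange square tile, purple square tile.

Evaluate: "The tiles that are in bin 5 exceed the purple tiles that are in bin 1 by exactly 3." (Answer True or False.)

True

|tiles in bin 5| = 5.
|purple tiles in bin 1| = 2.
The claim requires 5 − 2 (= 3) to equal 3, which holds.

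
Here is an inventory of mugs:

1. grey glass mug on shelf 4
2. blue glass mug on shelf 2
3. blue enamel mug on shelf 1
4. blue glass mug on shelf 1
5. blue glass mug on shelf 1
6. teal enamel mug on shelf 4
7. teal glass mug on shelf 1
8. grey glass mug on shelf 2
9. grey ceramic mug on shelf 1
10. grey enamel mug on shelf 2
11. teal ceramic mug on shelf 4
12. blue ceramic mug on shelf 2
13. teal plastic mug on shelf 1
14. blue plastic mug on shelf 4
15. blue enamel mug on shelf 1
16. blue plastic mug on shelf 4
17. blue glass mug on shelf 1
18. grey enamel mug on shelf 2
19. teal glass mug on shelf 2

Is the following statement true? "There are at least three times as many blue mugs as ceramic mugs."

True

There are 9 blue mugs.
There are 3 ceramic mugs.
The claim requires 9 ≥ 3 × 3 = 9, which holds.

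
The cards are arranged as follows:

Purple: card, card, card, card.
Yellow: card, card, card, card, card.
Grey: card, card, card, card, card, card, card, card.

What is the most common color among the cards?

Counts by color: grey 8, yellow 5, purple 4.
The maximum is 8, held uniquely by grey.

grey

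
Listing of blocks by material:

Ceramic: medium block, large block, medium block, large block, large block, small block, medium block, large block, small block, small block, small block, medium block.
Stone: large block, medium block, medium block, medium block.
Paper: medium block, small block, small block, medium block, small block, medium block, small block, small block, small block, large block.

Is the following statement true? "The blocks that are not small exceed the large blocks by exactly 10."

True

blocks that are not small: 16.
large blocks: 6.
The claim requires 16 − 6 (= 10) to equal 10, which holds.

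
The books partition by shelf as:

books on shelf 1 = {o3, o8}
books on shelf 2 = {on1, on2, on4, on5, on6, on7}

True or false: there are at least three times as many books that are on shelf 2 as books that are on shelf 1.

True

books on shelf 2: 6.
books on shelf 1: 2.
The claim requires 6 ≥ 3 × 2 = 6, which holds.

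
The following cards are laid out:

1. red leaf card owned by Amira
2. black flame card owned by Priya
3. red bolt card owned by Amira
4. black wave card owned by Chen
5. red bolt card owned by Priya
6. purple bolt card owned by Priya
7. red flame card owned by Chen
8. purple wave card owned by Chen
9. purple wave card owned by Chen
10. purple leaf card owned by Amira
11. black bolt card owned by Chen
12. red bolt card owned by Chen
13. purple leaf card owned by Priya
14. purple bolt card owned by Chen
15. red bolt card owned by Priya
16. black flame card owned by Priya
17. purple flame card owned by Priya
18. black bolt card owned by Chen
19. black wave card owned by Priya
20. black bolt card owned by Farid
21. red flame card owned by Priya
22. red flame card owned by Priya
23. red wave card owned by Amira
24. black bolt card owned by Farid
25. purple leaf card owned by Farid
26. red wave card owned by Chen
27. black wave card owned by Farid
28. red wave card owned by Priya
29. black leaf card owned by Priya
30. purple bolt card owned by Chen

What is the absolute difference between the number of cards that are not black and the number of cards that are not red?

cards that are not black: 20. cards that are not red: 19.
|20 − 19| = 20 − 19 = 1.

1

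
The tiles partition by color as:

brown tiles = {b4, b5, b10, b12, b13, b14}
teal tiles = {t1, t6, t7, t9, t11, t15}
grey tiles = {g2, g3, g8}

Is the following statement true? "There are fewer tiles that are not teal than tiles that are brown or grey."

False

tiles that are not teal: 9.
tiles that are brown or grey: 9.
The claim requires 9 < 9, which does not hold.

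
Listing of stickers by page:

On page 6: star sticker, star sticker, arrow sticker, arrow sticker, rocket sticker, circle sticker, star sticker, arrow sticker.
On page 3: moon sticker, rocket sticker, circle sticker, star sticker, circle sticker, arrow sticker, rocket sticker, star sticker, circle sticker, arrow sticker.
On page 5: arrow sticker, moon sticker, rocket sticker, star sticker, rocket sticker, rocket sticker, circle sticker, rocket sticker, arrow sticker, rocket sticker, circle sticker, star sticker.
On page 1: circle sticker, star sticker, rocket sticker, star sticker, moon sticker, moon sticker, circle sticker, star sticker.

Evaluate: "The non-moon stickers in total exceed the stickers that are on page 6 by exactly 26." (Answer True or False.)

There are 34 non-moon stickers.
There are 8 stickers on page 6.
The claim requires 34 − 8 (= 26) to equal 26, which holds.

True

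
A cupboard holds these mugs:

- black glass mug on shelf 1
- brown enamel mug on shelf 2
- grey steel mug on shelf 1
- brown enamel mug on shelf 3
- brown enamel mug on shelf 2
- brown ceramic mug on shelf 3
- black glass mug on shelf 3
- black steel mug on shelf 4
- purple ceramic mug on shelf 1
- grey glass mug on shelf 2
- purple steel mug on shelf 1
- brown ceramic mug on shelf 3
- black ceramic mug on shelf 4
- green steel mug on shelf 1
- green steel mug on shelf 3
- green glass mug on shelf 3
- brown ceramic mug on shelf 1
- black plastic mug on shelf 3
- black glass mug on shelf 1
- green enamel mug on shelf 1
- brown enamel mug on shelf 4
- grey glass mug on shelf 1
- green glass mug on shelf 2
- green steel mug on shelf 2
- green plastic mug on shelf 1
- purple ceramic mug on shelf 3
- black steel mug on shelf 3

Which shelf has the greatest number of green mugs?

Counts by shelf (restricted to green mugs): shelf 1→3, shelf 2→2, shelf 3→2, shelf 4→0.
The maximum is 3, held uniquely by shelf 1.

shelf 1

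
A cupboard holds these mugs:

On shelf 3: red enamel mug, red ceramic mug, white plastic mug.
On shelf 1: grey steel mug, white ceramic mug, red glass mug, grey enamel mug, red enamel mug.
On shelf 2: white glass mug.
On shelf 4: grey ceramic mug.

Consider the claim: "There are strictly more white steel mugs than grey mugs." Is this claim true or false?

False

white steel mugs: 0.
grey mugs: 3.
The claim requires 0 > 3, which does not hold.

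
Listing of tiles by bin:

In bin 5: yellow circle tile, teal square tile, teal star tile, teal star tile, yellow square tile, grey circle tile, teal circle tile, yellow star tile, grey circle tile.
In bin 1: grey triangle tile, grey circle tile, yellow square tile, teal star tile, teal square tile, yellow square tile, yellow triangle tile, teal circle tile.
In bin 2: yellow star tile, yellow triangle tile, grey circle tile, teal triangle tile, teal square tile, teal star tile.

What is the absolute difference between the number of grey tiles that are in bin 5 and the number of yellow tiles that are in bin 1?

grey tiles in bin 5: 2. yellow tiles in bin 1: 3.
|2 − 3| = 3 − 2 = 1.

1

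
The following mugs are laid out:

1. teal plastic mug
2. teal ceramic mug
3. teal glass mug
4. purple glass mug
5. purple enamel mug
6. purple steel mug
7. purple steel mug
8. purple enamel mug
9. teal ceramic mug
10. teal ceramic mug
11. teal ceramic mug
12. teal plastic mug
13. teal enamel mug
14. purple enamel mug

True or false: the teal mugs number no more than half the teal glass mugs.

False

There are 8 teal mugs.
There is 1 teal glass mug.
The claim requires 2 × 8 = 16 ≤ 1, which does not hold.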